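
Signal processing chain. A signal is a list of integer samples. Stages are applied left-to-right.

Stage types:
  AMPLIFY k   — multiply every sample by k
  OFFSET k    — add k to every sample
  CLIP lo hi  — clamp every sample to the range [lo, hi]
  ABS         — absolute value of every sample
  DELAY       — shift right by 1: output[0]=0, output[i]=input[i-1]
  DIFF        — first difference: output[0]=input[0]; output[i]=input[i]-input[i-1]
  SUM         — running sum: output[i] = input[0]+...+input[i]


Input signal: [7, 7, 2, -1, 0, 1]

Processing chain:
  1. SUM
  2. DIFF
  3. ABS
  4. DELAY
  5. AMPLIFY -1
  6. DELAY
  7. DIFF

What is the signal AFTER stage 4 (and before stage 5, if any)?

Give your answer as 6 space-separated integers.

Input: [7, 7, 2, -1, 0, 1]
Stage 1 (SUM): sum[0..0]=7, sum[0..1]=14, sum[0..2]=16, sum[0..3]=15, sum[0..4]=15, sum[0..5]=16 -> [7, 14, 16, 15, 15, 16]
Stage 2 (DIFF): s[0]=7, 14-7=7, 16-14=2, 15-16=-1, 15-15=0, 16-15=1 -> [7, 7, 2, -1, 0, 1]
Stage 3 (ABS): |7|=7, |7|=7, |2|=2, |-1|=1, |0|=0, |1|=1 -> [7, 7, 2, 1, 0, 1]
Stage 4 (DELAY): [0, 7, 7, 2, 1, 0] = [0, 7, 7, 2, 1, 0] -> [0, 7, 7, 2, 1, 0]

Answer: 0 7 7 2 1 0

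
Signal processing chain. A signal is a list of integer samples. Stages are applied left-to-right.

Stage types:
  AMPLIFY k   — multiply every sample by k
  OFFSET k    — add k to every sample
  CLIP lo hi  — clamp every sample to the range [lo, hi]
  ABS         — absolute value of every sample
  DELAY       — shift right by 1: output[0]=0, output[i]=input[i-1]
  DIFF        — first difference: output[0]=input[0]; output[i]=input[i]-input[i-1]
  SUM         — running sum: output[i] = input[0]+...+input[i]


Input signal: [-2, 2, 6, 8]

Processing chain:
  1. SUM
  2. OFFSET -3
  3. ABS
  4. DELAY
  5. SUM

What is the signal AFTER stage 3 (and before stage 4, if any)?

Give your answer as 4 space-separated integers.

Input: [-2, 2, 6, 8]
Stage 1 (SUM): sum[0..0]=-2, sum[0..1]=0, sum[0..2]=6, sum[0..3]=14 -> [-2, 0, 6, 14]
Stage 2 (OFFSET -3): -2+-3=-5, 0+-3=-3, 6+-3=3, 14+-3=11 -> [-5, -3, 3, 11]
Stage 3 (ABS): |-5|=5, |-3|=3, |3|=3, |11|=11 -> [5, 3, 3, 11]

Answer: 5 3 3 11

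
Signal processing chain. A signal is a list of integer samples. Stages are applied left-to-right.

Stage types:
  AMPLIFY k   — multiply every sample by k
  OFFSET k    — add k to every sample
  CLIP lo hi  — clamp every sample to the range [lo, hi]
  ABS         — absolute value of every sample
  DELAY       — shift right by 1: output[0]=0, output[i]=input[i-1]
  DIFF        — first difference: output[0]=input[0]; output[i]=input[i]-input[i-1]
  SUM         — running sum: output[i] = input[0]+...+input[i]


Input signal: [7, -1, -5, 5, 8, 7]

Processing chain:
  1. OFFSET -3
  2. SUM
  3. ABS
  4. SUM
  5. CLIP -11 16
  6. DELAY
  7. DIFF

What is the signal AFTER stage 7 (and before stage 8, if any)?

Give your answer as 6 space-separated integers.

Answer: 0 4 0 8 4 0

Derivation:
Input: [7, -1, -5, 5, 8, 7]
Stage 1 (OFFSET -3): 7+-3=4, -1+-3=-4, -5+-3=-8, 5+-3=2, 8+-3=5, 7+-3=4 -> [4, -4, -8, 2, 5, 4]
Stage 2 (SUM): sum[0..0]=4, sum[0..1]=0, sum[0..2]=-8, sum[0..3]=-6, sum[0..4]=-1, sum[0..5]=3 -> [4, 0, -8, -6, -1, 3]
Stage 3 (ABS): |4|=4, |0|=0, |-8|=8, |-6|=6, |-1|=1, |3|=3 -> [4, 0, 8, 6, 1, 3]
Stage 4 (SUM): sum[0..0]=4, sum[0..1]=4, sum[0..2]=12, sum[0..3]=18, sum[0..4]=19, sum[0..5]=22 -> [4, 4, 12, 18, 19, 22]
Stage 5 (CLIP -11 16): clip(4,-11,16)=4, clip(4,-11,16)=4, clip(12,-11,16)=12, clip(18,-11,16)=16, clip(19,-11,16)=16, clip(22,-11,16)=16 -> [4, 4, 12, 16, 16, 16]
Stage 6 (DELAY): [0, 4, 4, 12, 16, 16] = [0, 4, 4, 12, 16, 16] -> [0, 4, 4, 12, 16, 16]
Stage 7 (DIFF): s[0]=0, 4-0=4, 4-4=0, 12-4=8, 16-12=4, 16-16=0 -> [0, 4, 0, 8, 4, 0]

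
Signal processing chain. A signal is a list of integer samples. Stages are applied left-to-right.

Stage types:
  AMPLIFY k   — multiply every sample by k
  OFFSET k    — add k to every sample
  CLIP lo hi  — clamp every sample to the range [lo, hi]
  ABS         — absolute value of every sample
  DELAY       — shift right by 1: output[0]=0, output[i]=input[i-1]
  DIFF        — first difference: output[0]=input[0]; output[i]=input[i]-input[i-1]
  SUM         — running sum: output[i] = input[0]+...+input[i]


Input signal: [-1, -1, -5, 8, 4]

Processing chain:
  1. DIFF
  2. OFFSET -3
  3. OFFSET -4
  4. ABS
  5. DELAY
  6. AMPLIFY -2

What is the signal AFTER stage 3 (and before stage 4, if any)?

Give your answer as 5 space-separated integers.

Answer: -8 -7 -11 6 -11

Derivation:
Input: [-1, -1, -5, 8, 4]
Stage 1 (DIFF): s[0]=-1, -1--1=0, -5--1=-4, 8--5=13, 4-8=-4 -> [-1, 0, -4, 13, -4]
Stage 2 (OFFSET -3): -1+-3=-4, 0+-3=-3, -4+-3=-7, 13+-3=10, -4+-3=-7 -> [-4, -3, -7, 10, -7]
Stage 3 (OFFSET -4): -4+-4=-8, -3+-4=-7, -7+-4=-11, 10+-4=6, -7+-4=-11 -> [-8, -7, -11, 6, -11]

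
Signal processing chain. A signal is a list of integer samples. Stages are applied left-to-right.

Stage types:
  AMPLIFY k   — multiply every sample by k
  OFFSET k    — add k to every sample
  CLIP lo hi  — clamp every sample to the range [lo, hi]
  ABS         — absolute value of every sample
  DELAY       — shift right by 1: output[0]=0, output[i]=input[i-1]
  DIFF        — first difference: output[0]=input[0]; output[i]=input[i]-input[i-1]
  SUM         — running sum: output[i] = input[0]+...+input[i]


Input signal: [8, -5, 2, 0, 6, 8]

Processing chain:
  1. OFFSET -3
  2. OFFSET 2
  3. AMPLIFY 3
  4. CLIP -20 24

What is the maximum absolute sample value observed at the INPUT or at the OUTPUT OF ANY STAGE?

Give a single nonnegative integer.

Answer: 21

Derivation:
Input: [8, -5, 2, 0, 6, 8] (max |s|=8)
Stage 1 (OFFSET -3): 8+-3=5, -5+-3=-8, 2+-3=-1, 0+-3=-3, 6+-3=3, 8+-3=5 -> [5, -8, -1, -3, 3, 5] (max |s|=8)
Stage 2 (OFFSET 2): 5+2=7, -8+2=-6, -1+2=1, -3+2=-1, 3+2=5, 5+2=7 -> [7, -6, 1, -1, 5, 7] (max |s|=7)
Stage 3 (AMPLIFY 3): 7*3=21, -6*3=-18, 1*3=3, -1*3=-3, 5*3=15, 7*3=21 -> [21, -18, 3, -3, 15, 21] (max |s|=21)
Stage 4 (CLIP -20 24): clip(21,-20,24)=21, clip(-18,-20,24)=-18, clip(3,-20,24)=3, clip(-3,-20,24)=-3, clip(15,-20,24)=15, clip(21,-20,24)=21 -> [21, -18, 3, -3, 15, 21] (max |s|=21)
Overall max amplitude: 21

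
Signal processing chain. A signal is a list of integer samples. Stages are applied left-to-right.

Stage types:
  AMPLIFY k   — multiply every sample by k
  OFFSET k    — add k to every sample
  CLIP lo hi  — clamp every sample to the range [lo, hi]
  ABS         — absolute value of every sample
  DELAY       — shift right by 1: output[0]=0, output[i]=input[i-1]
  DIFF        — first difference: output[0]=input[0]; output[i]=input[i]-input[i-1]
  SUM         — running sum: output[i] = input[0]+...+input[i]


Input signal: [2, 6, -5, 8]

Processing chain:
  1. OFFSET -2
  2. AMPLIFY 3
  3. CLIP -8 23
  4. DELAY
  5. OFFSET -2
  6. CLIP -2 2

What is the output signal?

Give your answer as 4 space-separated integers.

Answer: -2 -2 2 -2

Derivation:
Input: [2, 6, -5, 8]
Stage 1 (OFFSET -2): 2+-2=0, 6+-2=4, -5+-2=-7, 8+-2=6 -> [0, 4, -7, 6]
Stage 2 (AMPLIFY 3): 0*3=0, 4*3=12, -7*3=-21, 6*3=18 -> [0, 12, -21, 18]
Stage 3 (CLIP -8 23): clip(0,-8,23)=0, clip(12,-8,23)=12, clip(-21,-8,23)=-8, clip(18,-8,23)=18 -> [0, 12, -8, 18]
Stage 4 (DELAY): [0, 0, 12, -8] = [0, 0, 12, -8] -> [0, 0, 12, -8]
Stage 5 (OFFSET -2): 0+-2=-2, 0+-2=-2, 12+-2=10, -8+-2=-10 -> [-2, -2, 10, -10]
Stage 6 (CLIP -2 2): clip(-2,-2,2)=-2, clip(-2,-2,2)=-2, clip(10,-2,2)=2, clip(-10,-2,2)=-2 -> [-2, -2, 2, -2]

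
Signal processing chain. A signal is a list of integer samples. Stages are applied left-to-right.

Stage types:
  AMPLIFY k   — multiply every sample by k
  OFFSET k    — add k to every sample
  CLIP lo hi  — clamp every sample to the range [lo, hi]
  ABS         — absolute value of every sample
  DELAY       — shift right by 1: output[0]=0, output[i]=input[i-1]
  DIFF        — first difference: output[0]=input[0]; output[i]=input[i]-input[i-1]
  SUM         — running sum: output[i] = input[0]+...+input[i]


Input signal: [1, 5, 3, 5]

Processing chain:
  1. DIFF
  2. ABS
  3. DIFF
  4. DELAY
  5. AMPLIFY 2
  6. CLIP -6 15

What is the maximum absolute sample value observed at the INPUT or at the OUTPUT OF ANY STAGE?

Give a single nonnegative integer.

Input: [1, 5, 3, 5] (max |s|=5)
Stage 1 (DIFF): s[0]=1, 5-1=4, 3-5=-2, 5-3=2 -> [1, 4, -2, 2] (max |s|=4)
Stage 2 (ABS): |1|=1, |4|=4, |-2|=2, |2|=2 -> [1, 4, 2, 2] (max |s|=4)
Stage 3 (DIFF): s[0]=1, 4-1=3, 2-4=-2, 2-2=0 -> [1, 3, -2, 0] (max |s|=3)
Stage 4 (DELAY): [0, 1, 3, -2] = [0, 1, 3, -2] -> [0, 1, 3, -2] (max |s|=3)
Stage 5 (AMPLIFY 2): 0*2=0, 1*2=2, 3*2=6, -2*2=-4 -> [0, 2, 6, -4] (max |s|=6)
Stage 6 (CLIP -6 15): clip(0,-6,15)=0, clip(2,-6,15)=2, clip(6,-6,15)=6, clip(-4,-6,15)=-4 -> [0, 2, 6, -4] (max |s|=6)
Overall max amplitude: 6

Answer: 6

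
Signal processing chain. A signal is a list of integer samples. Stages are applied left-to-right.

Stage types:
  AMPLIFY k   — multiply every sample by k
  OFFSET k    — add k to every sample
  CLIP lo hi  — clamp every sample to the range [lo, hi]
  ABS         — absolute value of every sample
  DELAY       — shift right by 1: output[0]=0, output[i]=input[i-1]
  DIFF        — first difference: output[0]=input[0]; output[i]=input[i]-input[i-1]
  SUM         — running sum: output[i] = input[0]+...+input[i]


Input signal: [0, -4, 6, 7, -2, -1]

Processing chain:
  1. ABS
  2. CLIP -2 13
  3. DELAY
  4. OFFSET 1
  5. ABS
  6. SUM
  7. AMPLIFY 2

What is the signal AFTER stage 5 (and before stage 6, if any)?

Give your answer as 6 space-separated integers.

Answer: 1 1 5 7 8 3

Derivation:
Input: [0, -4, 6, 7, -2, -1]
Stage 1 (ABS): |0|=0, |-4|=4, |6|=6, |7|=7, |-2|=2, |-1|=1 -> [0, 4, 6, 7, 2, 1]
Stage 2 (CLIP -2 13): clip(0,-2,13)=0, clip(4,-2,13)=4, clip(6,-2,13)=6, clip(7,-2,13)=7, clip(2,-2,13)=2, clip(1,-2,13)=1 -> [0, 4, 6, 7, 2, 1]
Stage 3 (DELAY): [0, 0, 4, 6, 7, 2] = [0, 0, 4, 6, 7, 2] -> [0, 0, 4, 6, 7, 2]
Stage 4 (OFFSET 1): 0+1=1, 0+1=1, 4+1=5, 6+1=7, 7+1=8, 2+1=3 -> [1, 1, 5, 7, 8, 3]
Stage 5 (ABS): |1|=1, |1|=1, |5|=5, |7|=7, |8|=8, |3|=3 -> [1, 1, 5, 7, 8, 3]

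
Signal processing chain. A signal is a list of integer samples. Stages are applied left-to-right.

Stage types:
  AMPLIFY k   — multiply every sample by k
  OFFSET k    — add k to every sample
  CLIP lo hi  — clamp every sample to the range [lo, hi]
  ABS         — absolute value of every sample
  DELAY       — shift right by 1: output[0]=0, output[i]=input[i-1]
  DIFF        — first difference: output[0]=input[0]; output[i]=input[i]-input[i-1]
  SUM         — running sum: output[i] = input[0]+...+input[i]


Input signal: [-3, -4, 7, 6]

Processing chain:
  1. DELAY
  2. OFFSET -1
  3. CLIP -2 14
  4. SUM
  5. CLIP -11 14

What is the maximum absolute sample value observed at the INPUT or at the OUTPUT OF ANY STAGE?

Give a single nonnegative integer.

Input: [-3, -4, 7, 6] (max |s|=7)
Stage 1 (DELAY): [0, -3, -4, 7] = [0, -3, -4, 7] -> [0, -3, -4, 7] (max |s|=7)
Stage 2 (OFFSET -1): 0+-1=-1, -3+-1=-4, -4+-1=-5, 7+-1=6 -> [-1, -4, -5, 6] (max |s|=6)
Stage 3 (CLIP -2 14): clip(-1,-2,14)=-1, clip(-4,-2,14)=-2, clip(-5,-2,14)=-2, clip(6,-2,14)=6 -> [-1, -2, -2, 6] (max |s|=6)
Stage 4 (SUM): sum[0..0]=-1, sum[0..1]=-3, sum[0..2]=-5, sum[0..3]=1 -> [-1, -3, -5, 1] (max |s|=5)
Stage 5 (CLIP -11 14): clip(-1,-11,14)=-1, clip(-3,-11,14)=-3, clip(-5,-11,14)=-5, clip(1,-11,14)=1 -> [-1, -3, -5, 1] (max |s|=5)
Overall max amplitude: 7

Answer: 7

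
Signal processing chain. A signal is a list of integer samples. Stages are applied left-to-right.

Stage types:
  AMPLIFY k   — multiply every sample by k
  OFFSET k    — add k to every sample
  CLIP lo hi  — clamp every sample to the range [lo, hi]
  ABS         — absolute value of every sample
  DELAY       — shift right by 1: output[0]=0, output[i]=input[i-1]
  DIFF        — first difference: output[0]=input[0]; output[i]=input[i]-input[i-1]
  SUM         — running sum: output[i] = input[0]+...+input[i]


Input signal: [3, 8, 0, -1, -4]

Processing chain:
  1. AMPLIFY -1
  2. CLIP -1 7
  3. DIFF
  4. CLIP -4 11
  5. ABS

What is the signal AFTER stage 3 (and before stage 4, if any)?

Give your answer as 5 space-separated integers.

Answer: -1 0 1 1 3

Derivation:
Input: [3, 8, 0, -1, -4]
Stage 1 (AMPLIFY -1): 3*-1=-3, 8*-1=-8, 0*-1=0, -1*-1=1, -4*-1=4 -> [-3, -8, 0, 1, 4]
Stage 2 (CLIP -1 7): clip(-3,-1,7)=-1, clip(-8,-1,7)=-1, clip(0,-1,7)=0, clip(1,-1,7)=1, clip(4,-1,7)=4 -> [-1, -1, 0, 1, 4]
Stage 3 (DIFF): s[0]=-1, -1--1=0, 0--1=1, 1-0=1, 4-1=3 -> [-1, 0, 1, 1, 3]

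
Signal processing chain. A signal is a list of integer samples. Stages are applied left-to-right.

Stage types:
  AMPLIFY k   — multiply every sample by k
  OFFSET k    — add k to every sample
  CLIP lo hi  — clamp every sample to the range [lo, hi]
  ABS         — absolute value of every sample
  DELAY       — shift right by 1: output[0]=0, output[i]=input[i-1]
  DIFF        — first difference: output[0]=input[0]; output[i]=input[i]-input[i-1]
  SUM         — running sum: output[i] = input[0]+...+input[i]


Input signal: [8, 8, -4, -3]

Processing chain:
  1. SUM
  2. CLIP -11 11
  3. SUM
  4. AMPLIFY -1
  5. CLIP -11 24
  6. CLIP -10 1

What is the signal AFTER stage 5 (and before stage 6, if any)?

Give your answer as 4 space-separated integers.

Input: [8, 8, -4, -3]
Stage 1 (SUM): sum[0..0]=8, sum[0..1]=16, sum[0..2]=12, sum[0..3]=9 -> [8, 16, 12, 9]
Stage 2 (CLIP -11 11): clip(8,-11,11)=8, clip(16,-11,11)=11, clip(12,-11,11)=11, clip(9,-11,11)=9 -> [8, 11, 11, 9]
Stage 3 (SUM): sum[0..0]=8, sum[0..1]=19, sum[0..2]=30, sum[0..3]=39 -> [8, 19, 30, 39]
Stage 4 (AMPLIFY -1): 8*-1=-8, 19*-1=-19, 30*-1=-30, 39*-1=-39 -> [-8, -19, -30, -39]
Stage 5 (CLIP -11 24): clip(-8,-11,24)=-8, clip(-19,-11,24)=-11, clip(-30,-11,24)=-11, clip(-39,-11,24)=-11 -> [-8, -11, -11, -11]

Answer: -8 -11 -11 -11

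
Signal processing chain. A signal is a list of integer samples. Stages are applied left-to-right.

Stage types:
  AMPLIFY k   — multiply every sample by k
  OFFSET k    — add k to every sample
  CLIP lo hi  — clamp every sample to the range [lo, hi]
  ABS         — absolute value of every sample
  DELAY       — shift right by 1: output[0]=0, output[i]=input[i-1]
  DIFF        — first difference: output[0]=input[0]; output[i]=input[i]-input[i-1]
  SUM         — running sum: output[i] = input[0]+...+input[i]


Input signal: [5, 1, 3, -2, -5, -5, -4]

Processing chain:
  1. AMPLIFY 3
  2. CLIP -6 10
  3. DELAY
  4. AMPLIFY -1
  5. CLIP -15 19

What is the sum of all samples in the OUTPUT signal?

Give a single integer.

Input: [5, 1, 3, -2, -5, -5, -4]
Stage 1 (AMPLIFY 3): 5*3=15, 1*3=3, 3*3=9, -2*3=-6, -5*3=-15, -5*3=-15, -4*3=-12 -> [15, 3, 9, -6, -15, -15, -12]
Stage 2 (CLIP -6 10): clip(15,-6,10)=10, clip(3,-6,10)=3, clip(9,-6,10)=9, clip(-6,-6,10)=-6, clip(-15,-6,10)=-6, clip(-15,-6,10)=-6, clip(-12,-6,10)=-6 -> [10, 3, 9, -6, -6, -6, -6]
Stage 3 (DELAY): [0, 10, 3, 9, -6, -6, -6] = [0, 10, 3, 9, -6, -6, -6] -> [0, 10, 3, 9, -6, -6, -6]
Stage 4 (AMPLIFY -1): 0*-1=0, 10*-1=-10, 3*-1=-3, 9*-1=-9, -6*-1=6, -6*-1=6, -6*-1=6 -> [0, -10, -3, -9, 6, 6, 6]
Stage 5 (CLIP -15 19): clip(0,-15,19)=0, clip(-10,-15,19)=-10, clip(-3,-15,19)=-3, clip(-9,-15,19)=-9, clip(6,-15,19)=6, clip(6,-15,19)=6, clip(6,-15,19)=6 -> [0, -10, -3, -9, 6, 6, 6]
Output sum: -4

Answer: -4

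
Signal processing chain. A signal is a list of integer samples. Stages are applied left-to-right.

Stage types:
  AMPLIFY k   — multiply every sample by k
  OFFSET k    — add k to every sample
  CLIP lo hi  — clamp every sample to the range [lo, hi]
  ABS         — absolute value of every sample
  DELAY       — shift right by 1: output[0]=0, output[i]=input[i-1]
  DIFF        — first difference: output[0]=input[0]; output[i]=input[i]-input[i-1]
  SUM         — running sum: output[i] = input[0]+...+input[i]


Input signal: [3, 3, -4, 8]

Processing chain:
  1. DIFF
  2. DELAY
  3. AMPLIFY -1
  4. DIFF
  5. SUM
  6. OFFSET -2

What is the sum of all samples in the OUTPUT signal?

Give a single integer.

Input: [3, 3, -4, 8]
Stage 1 (DIFF): s[0]=3, 3-3=0, -4-3=-7, 8--4=12 -> [3, 0, -7, 12]
Stage 2 (DELAY): [0, 3, 0, -7] = [0, 3, 0, -7] -> [0, 3, 0, -7]
Stage 3 (AMPLIFY -1): 0*-1=0, 3*-1=-3, 0*-1=0, -7*-1=7 -> [0, -3, 0, 7]
Stage 4 (DIFF): s[0]=0, -3-0=-3, 0--3=3, 7-0=7 -> [0, -3, 3, 7]
Stage 5 (SUM): sum[0..0]=0, sum[0..1]=-3, sum[0..2]=0, sum[0..3]=7 -> [0, -3, 0, 7]
Stage 6 (OFFSET -2): 0+-2=-2, -3+-2=-5, 0+-2=-2, 7+-2=5 -> [-2, -5, -2, 5]
Output sum: -4

Answer: -4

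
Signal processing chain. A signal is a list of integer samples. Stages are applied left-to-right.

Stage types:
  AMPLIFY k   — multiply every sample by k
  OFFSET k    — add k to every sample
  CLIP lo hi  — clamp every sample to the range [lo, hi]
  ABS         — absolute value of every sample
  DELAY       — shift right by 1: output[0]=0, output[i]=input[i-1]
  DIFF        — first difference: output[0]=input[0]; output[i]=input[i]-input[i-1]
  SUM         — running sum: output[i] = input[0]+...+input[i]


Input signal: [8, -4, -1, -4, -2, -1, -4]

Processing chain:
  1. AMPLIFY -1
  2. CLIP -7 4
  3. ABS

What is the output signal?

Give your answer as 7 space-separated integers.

Answer: 7 4 1 4 2 1 4

Derivation:
Input: [8, -4, -1, -4, -2, -1, -4]
Stage 1 (AMPLIFY -1): 8*-1=-8, -4*-1=4, -1*-1=1, -4*-1=4, -2*-1=2, -1*-1=1, -4*-1=4 -> [-8, 4, 1, 4, 2, 1, 4]
Stage 2 (CLIP -7 4): clip(-8,-7,4)=-7, clip(4,-7,4)=4, clip(1,-7,4)=1, clip(4,-7,4)=4, clip(2,-7,4)=2, clip(1,-7,4)=1, clip(4,-7,4)=4 -> [-7, 4, 1, 4, 2, 1, 4]
Stage 3 (ABS): |-7|=7, |4|=4, |1|=1, |4|=4, |2|=2, |1|=1, |4|=4 -> [7, 4, 1, 4, 2, 1, 4]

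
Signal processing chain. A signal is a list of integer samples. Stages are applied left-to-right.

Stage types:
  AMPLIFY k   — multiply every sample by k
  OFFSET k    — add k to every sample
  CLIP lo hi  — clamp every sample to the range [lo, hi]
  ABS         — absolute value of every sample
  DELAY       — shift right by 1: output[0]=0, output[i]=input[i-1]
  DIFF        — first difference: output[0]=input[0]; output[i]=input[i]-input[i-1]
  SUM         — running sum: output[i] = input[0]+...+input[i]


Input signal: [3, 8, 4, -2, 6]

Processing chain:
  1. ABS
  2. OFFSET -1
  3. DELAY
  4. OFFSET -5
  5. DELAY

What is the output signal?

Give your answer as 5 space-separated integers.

Answer: 0 -5 -3 2 -2

Derivation:
Input: [3, 8, 4, -2, 6]
Stage 1 (ABS): |3|=3, |8|=8, |4|=4, |-2|=2, |6|=6 -> [3, 8, 4, 2, 6]
Stage 2 (OFFSET -1): 3+-1=2, 8+-1=7, 4+-1=3, 2+-1=1, 6+-1=5 -> [2, 7, 3, 1, 5]
Stage 3 (DELAY): [0, 2, 7, 3, 1] = [0, 2, 7, 3, 1] -> [0, 2, 7, 3, 1]
Stage 4 (OFFSET -5): 0+-5=-5, 2+-5=-3, 7+-5=2, 3+-5=-2, 1+-5=-4 -> [-5, -3, 2, -2, -4]
Stage 5 (DELAY): [0, -5, -3, 2, -2] = [0, -5, -3, 2, -2] -> [0, -5, -3, 2, -2]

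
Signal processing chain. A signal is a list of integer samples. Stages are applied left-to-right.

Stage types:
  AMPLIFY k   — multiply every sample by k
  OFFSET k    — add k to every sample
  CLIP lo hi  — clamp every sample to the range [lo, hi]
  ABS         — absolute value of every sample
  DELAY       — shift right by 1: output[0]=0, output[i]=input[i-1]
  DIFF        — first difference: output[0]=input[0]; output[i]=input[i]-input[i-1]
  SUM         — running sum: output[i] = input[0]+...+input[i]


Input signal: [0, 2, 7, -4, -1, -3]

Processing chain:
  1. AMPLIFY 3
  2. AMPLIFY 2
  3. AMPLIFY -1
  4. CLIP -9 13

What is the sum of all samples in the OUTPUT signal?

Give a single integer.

Input: [0, 2, 7, -4, -1, -3]
Stage 1 (AMPLIFY 3): 0*3=0, 2*3=6, 7*3=21, -4*3=-12, -1*3=-3, -3*3=-9 -> [0, 6, 21, -12, -3, -9]
Stage 2 (AMPLIFY 2): 0*2=0, 6*2=12, 21*2=42, -12*2=-24, -3*2=-6, -9*2=-18 -> [0, 12, 42, -24, -6, -18]
Stage 3 (AMPLIFY -1): 0*-1=0, 12*-1=-12, 42*-1=-42, -24*-1=24, -6*-1=6, -18*-1=18 -> [0, -12, -42, 24, 6, 18]
Stage 4 (CLIP -9 13): clip(0,-9,13)=0, clip(-12,-9,13)=-9, clip(-42,-9,13)=-9, clip(24,-9,13)=13, clip(6,-9,13)=6, clip(18,-9,13)=13 -> [0, -9, -9, 13, 6, 13]
Output sum: 14

Answer: 14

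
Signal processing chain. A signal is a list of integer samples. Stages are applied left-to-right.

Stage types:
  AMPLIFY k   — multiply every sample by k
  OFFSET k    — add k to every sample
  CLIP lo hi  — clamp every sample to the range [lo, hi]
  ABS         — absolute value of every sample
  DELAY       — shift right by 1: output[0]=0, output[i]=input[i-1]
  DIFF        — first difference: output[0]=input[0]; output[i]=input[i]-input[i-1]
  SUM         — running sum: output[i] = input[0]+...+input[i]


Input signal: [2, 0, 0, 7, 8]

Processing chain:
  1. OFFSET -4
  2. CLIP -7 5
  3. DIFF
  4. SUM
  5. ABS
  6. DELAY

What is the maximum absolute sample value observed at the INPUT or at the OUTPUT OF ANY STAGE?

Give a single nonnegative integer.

Input: [2, 0, 0, 7, 8] (max |s|=8)
Stage 1 (OFFSET -4): 2+-4=-2, 0+-4=-4, 0+-4=-4, 7+-4=3, 8+-4=4 -> [-2, -4, -4, 3, 4] (max |s|=4)
Stage 2 (CLIP -7 5): clip(-2,-7,5)=-2, clip(-4,-7,5)=-4, clip(-4,-7,5)=-4, clip(3,-7,5)=3, clip(4,-7,5)=4 -> [-2, -4, -4, 3, 4] (max |s|=4)
Stage 3 (DIFF): s[0]=-2, -4--2=-2, -4--4=0, 3--4=7, 4-3=1 -> [-2, -2, 0, 7, 1] (max |s|=7)
Stage 4 (SUM): sum[0..0]=-2, sum[0..1]=-4, sum[0..2]=-4, sum[0..3]=3, sum[0..4]=4 -> [-2, -4, -4, 3, 4] (max |s|=4)
Stage 5 (ABS): |-2|=2, |-4|=4, |-4|=4, |3|=3, |4|=4 -> [2, 4, 4, 3, 4] (max |s|=4)
Stage 6 (DELAY): [0, 2, 4, 4, 3] = [0, 2, 4, 4, 3] -> [0, 2, 4, 4, 3] (max |s|=4)
Overall max amplitude: 8

Answer: 8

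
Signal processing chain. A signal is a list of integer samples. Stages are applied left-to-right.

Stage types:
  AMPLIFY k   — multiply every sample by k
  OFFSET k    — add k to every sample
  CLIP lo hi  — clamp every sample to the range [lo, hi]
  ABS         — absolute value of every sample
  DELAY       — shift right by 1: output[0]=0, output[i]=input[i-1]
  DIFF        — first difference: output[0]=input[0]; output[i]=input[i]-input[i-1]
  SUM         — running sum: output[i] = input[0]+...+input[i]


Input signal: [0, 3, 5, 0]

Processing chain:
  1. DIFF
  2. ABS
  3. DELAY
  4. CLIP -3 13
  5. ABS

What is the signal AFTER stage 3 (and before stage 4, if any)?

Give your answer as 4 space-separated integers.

Input: [0, 3, 5, 0]
Stage 1 (DIFF): s[0]=0, 3-0=3, 5-3=2, 0-5=-5 -> [0, 3, 2, -5]
Stage 2 (ABS): |0|=0, |3|=3, |2|=2, |-5|=5 -> [0, 3, 2, 5]
Stage 3 (DELAY): [0, 0, 3, 2] = [0, 0, 3, 2] -> [0, 0, 3, 2]

Answer: 0 0 3 2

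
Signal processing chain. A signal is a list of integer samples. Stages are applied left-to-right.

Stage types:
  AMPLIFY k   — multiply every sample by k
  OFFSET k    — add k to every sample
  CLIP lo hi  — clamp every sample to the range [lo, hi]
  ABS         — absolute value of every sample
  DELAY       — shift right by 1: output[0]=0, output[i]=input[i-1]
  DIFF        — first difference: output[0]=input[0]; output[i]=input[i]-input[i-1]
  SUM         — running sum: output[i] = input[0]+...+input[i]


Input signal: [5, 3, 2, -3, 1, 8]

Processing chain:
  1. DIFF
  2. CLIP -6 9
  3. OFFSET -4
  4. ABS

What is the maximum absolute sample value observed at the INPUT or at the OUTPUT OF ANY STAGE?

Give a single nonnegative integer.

Answer: 9

Derivation:
Input: [5, 3, 2, -3, 1, 8] (max |s|=8)
Stage 1 (DIFF): s[0]=5, 3-5=-2, 2-3=-1, -3-2=-5, 1--3=4, 8-1=7 -> [5, -2, -1, -5, 4, 7] (max |s|=7)
Stage 2 (CLIP -6 9): clip(5,-6,9)=5, clip(-2,-6,9)=-2, clip(-1,-6,9)=-1, clip(-5,-6,9)=-5, clip(4,-6,9)=4, clip(7,-6,9)=7 -> [5, -2, -1, -5, 4, 7] (max |s|=7)
Stage 3 (OFFSET -4): 5+-4=1, -2+-4=-6, -1+-4=-5, -5+-4=-9, 4+-4=0, 7+-4=3 -> [1, -6, -5, -9, 0, 3] (max |s|=9)
Stage 4 (ABS): |1|=1, |-6|=6, |-5|=5, |-9|=9, |0|=0, |3|=3 -> [1, 6, 5, 9, 0, 3] (max |s|=9)
Overall max amplitude: 9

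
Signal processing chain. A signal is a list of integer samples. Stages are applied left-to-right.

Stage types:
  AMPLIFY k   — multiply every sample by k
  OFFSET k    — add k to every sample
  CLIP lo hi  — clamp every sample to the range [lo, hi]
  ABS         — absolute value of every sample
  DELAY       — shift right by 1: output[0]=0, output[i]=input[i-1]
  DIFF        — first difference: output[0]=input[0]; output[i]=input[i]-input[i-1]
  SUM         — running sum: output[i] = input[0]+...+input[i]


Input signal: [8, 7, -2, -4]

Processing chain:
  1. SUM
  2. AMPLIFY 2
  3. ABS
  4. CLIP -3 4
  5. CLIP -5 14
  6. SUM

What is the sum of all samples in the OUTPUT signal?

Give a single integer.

Input: [8, 7, -2, -4]
Stage 1 (SUM): sum[0..0]=8, sum[0..1]=15, sum[0..2]=13, sum[0..3]=9 -> [8, 15, 13, 9]
Stage 2 (AMPLIFY 2): 8*2=16, 15*2=30, 13*2=26, 9*2=18 -> [16, 30, 26, 18]
Stage 3 (ABS): |16|=16, |30|=30, |26|=26, |18|=18 -> [16, 30, 26, 18]
Stage 4 (CLIP -3 4): clip(16,-3,4)=4, clip(30,-3,4)=4, clip(26,-3,4)=4, clip(18,-3,4)=4 -> [4, 4, 4, 4]
Stage 5 (CLIP -5 14): clip(4,-5,14)=4, clip(4,-5,14)=4, clip(4,-5,14)=4, clip(4,-5,14)=4 -> [4, 4, 4, 4]
Stage 6 (SUM): sum[0..0]=4, sum[0..1]=8, sum[0..2]=12, sum[0..3]=16 -> [4, 8, 12, 16]
Output sum: 40

Answer: 40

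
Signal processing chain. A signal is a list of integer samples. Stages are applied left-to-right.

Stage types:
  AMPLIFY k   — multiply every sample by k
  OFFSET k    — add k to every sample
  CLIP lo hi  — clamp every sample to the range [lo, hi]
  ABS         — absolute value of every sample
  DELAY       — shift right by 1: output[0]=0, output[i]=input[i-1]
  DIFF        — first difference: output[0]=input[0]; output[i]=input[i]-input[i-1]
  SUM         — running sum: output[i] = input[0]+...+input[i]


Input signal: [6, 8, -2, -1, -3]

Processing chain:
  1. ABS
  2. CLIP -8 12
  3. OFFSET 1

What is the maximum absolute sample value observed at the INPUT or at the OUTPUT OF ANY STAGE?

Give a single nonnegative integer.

Answer: 9

Derivation:
Input: [6, 8, -2, -1, -3] (max |s|=8)
Stage 1 (ABS): |6|=6, |8|=8, |-2|=2, |-1|=1, |-3|=3 -> [6, 8, 2, 1, 3] (max |s|=8)
Stage 2 (CLIP -8 12): clip(6,-8,12)=6, clip(8,-8,12)=8, clip(2,-8,12)=2, clip(1,-8,12)=1, clip(3,-8,12)=3 -> [6, 8, 2, 1, 3] (max |s|=8)
Stage 3 (OFFSET 1): 6+1=7, 8+1=9, 2+1=3, 1+1=2, 3+1=4 -> [7, 9, 3, 2, 4] (max |s|=9)
Overall max amplitude: 9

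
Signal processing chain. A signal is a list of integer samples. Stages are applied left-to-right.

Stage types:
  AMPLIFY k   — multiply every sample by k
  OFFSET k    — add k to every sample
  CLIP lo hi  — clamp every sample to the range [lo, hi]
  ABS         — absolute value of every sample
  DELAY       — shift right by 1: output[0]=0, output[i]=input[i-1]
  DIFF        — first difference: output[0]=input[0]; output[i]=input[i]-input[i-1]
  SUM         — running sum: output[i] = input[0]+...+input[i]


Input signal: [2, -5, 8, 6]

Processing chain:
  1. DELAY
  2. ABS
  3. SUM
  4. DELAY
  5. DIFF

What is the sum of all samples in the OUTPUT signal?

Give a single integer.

Answer: 7

Derivation:
Input: [2, -5, 8, 6]
Stage 1 (DELAY): [0, 2, -5, 8] = [0, 2, -5, 8] -> [0, 2, -5, 8]
Stage 2 (ABS): |0|=0, |2|=2, |-5|=5, |8|=8 -> [0, 2, 5, 8]
Stage 3 (SUM): sum[0..0]=0, sum[0..1]=2, sum[0..2]=7, sum[0..3]=15 -> [0, 2, 7, 15]
Stage 4 (DELAY): [0, 0, 2, 7] = [0, 0, 2, 7] -> [0, 0, 2, 7]
Stage 5 (DIFF): s[0]=0, 0-0=0, 2-0=2, 7-2=5 -> [0, 0, 2, 5]
Output sum: 7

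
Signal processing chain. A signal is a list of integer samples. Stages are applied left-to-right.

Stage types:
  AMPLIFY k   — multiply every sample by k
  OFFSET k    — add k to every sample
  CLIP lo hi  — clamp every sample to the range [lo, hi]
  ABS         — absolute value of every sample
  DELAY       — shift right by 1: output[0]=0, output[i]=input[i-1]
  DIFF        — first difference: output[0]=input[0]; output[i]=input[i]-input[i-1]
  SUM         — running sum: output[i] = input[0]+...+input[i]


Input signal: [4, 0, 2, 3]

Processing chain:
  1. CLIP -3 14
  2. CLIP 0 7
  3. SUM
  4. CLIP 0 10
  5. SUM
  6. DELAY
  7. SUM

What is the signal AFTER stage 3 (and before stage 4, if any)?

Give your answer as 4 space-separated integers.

Answer: 4 4 6 9

Derivation:
Input: [4, 0, 2, 3]
Stage 1 (CLIP -3 14): clip(4,-3,14)=4, clip(0,-3,14)=0, clip(2,-3,14)=2, clip(3,-3,14)=3 -> [4, 0, 2, 3]
Stage 2 (CLIP 0 7): clip(4,0,7)=4, clip(0,0,7)=0, clip(2,0,7)=2, clip(3,0,7)=3 -> [4, 0, 2, 3]
Stage 3 (SUM): sum[0..0]=4, sum[0..1]=4, sum[0..2]=6, sum[0..3]=9 -> [4, 4, 6, 9]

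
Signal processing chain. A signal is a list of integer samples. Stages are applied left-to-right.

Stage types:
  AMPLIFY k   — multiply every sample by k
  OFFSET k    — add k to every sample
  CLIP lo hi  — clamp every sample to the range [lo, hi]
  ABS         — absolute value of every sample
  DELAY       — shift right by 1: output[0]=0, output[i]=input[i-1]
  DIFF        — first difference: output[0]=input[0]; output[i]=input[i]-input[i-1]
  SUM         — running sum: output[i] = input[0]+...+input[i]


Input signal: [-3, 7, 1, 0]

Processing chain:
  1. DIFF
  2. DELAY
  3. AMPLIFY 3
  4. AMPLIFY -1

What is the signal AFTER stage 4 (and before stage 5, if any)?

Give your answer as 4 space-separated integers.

Input: [-3, 7, 1, 0]
Stage 1 (DIFF): s[0]=-3, 7--3=10, 1-7=-6, 0-1=-1 -> [-3, 10, -6, -1]
Stage 2 (DELAY): [0, -3, 10, -6] = [0, -3, 10, -6] -> [0, -3, 10, -6]
Stage 3 (AMPLIFY 3): 0*3=0, -3*3=-9, 10*3=30, -6*3=-18 -> [0, -9, 30, -18]
Stage 4 (AMPLIFY -1): 0*-1=0, -9*-1=9, 30*-1=-30, -18*-1=18 -> [0, 9, -30, 18]

Answer: 0 9 -30 18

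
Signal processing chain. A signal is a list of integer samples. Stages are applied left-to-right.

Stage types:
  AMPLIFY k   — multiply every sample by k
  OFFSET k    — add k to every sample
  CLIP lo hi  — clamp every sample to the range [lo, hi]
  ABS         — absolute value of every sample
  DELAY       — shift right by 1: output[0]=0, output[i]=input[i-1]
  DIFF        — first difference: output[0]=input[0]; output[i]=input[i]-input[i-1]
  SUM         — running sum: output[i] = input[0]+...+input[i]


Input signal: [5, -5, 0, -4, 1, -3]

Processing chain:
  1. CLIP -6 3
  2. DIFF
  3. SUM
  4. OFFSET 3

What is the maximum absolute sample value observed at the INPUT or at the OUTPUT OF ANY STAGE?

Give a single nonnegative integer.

Input: [5, -5, 0, -4, 1, -3] (max |s|=5)
Stage 1 (CLIP -6 3): clip(5,-6,3)=3, clip(-5,-6,3)=-5, clip(0,-6,3)=0, clip(-4,-6,3)=-4, clip(1,-6,3)=1, clip(-3,-6,3)=-3 -> [3, -5, 0, -4, 1, -3] (max |s|=5)
Stage 2 (DIFF): s[0]=3, -5-3=-8, 0--5=5, -4-0=-4, 1--4=5, -3-1=-4 -> [3, -8, 5, -4, 5, -4] (max |s|=8)
Stage 3 (SUM): sum[0..0]=3, sum[0..1]=-5, sum[0..2]=0, sum[0..3]=-4, sum[0..4]=1, sum[0..5]=-3 -> [3, -5, 0, -4, 1, -3] (max |s|=5)
Stage 4 (OFFSET 3): 3+3=6, -5+3=-2, 0+3=3, -4+3=-1, 1+3=4, -3+3=0 -> [6, -2, 3, -1, 4, 0] (max |s|=6)
Overall max amplitude: 8

Answer: 8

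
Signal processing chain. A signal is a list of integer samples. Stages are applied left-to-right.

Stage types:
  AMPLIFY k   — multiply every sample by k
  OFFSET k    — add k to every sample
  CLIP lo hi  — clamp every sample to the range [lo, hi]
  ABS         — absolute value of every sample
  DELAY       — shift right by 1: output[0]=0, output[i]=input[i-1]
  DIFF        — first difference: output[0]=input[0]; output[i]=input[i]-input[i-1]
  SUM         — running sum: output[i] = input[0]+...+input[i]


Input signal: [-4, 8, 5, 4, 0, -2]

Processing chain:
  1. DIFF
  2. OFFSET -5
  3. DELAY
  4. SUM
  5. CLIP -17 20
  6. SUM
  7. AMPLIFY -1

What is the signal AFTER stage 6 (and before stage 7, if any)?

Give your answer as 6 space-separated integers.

Answer: 0 -9 -11 -21 -37 -54

Derivation:
Input: [-4, 8, 5, 4, 0, -2]
Stage 1 (DIFF): s[0]=-4, 8--4=12, 5-8=-3, 4-5=-1, 0-4=-4, -2-0=-2 -> [-4, 12, -3, -1, -4, -2]
Stage 2 (OFFSET -5): -4+-5=-9, 12+-5=7, -3+-5=-8, -1+-5=-6, -4+-5=-9, -2+-5=-7 -> [-9, 7, -8, -6, -9, -7]
Stage 3 (DELAY): [0, -9, 7, -8, -6, -9] = [0, -9, 7, -8, -6, -9] -> [0, -9, 7, -8, -6, -9]
Stage 4 (SUM): sum[0..0]=0, sum[0..1]=-9, sum[0..2]=-2, sum[0..3]=-10, sum[0..4]=-16, sum[0..5]=-25 -> [0, -9, -2, -10, -16, -25]
Stage 5 (CLIP -17 20): clip(0,-17,20)=0, clip(-9,-17,20)=-9, clip(-2,-17,20)=-2, clip(-10,-17,20)=-10, clip(-16,-17,20)=-16, clip(-25,-17,20)=-17 -> [0, -9, -2, -10, -16, -17]
Stage 6 (SUM): sum[0..0]=0, sum[0..1]=-9, sum[0..2]=-11, sum[0..3]=-21, sum[0..4]=-37, sum[0..5]=-54 -> [0, -9, -11, -21, -37, -54]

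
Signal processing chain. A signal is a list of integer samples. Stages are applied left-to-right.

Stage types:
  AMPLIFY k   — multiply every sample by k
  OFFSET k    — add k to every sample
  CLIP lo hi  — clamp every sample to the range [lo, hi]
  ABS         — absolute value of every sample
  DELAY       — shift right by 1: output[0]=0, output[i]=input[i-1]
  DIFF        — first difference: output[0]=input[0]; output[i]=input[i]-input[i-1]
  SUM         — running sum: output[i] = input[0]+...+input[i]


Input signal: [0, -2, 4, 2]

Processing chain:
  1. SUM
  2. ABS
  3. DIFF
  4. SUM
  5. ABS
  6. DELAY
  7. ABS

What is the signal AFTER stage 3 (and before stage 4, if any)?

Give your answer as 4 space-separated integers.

Input: [0, -2, 4, 2]
Stage 1 (SUM): sum[0..0]=0, sum[0..1]=-2, sum[0..2]=2, sum[0..3]=4 -> [0, -2, 2, 4]
Stage 2 (ABS): |0|=0, |-2|=2, |2|=2, |4|=4 -> [0, 2, 2, 4]
Stage 3 (DIFF): s[0]=0, 2-0=2, 2-2=0, 4-2=2 -> [0, 2, 0, 2]

Answer: 0 2 0 2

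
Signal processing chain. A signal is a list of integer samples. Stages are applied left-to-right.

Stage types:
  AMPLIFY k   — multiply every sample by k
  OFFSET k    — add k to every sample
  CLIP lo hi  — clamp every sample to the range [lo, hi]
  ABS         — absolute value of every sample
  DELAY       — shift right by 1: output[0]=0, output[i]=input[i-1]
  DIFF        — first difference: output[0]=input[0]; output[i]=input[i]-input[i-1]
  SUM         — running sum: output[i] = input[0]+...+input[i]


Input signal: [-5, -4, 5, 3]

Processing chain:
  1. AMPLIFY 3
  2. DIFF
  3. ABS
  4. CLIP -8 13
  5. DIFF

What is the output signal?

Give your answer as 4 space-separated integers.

Answer: 13 -10 10 -7

Derivation:
Input: [-5, -4, 5, 3]
Stage 1 (AMPLIFY 3): -5*3=-15, -4*3=-12, 5*3=15, 3*3=9 -> [-15, -12, 15, 9]
Stage 2 (DIFF): s[0]=-15, -12--15=3, 15--12=27, 9-15=-6 -> [-15, 3, 27, -6]
Stage 3 (ABS): |-15|=15, |3|=3, |27|=27, |-6|=6 -> [15, 3, 27, 6]
Stage 4 (CLIP -8 13): clip(15,-8,13)=13, clip(3,-8,13)=3, clip(27,-8,13)=13, clip(6,-8,13)=6 -> [13, 3, 13, 6]
Stage 5 (DIFF): s[0]=13, 3-13=-10, 13-3=10, 6-13=-7 -> [13, -10, 10, -7]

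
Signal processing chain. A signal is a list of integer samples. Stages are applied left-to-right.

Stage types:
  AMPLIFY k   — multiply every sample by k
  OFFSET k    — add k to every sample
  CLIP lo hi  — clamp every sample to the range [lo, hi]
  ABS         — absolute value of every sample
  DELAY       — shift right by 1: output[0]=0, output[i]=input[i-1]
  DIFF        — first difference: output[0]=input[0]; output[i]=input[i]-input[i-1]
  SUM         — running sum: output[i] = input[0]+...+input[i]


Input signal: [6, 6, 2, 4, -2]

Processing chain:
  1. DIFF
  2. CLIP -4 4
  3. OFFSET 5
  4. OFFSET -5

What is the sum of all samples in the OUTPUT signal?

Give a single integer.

Input: [6, 6, 2, 4, -2]
Stage 1 (DIFF): s[0]=6, 6-6=0, 2-6=-4, 4-2=2, -2-4=-6 -> [6, 0, -4, 2, -6]
Stage 2 (CLIP -4 4): clip(6,-4,4)=4, clip(0,-4,4)=0, clip(-4,-4,4)=-4, clip(2,-4,4)=2, clip(-6,-4,4)=-4 -> [4, 0, -4, 2, -4]
Stage 3 (OFFSET 5): 4+5=9, 0+5=5, -4+5=1, 2+5=7, -4+5=1 -> [9, 5, 1, 7, 1]
Stage 4 (OFFSET -5): 9+-5=4, 5+-5=0, 1+-5=-4, 7+-5=2, 1+-5=-4 -> [4, 0, -4, 2, -4]
Output sum: -2

Answer: -2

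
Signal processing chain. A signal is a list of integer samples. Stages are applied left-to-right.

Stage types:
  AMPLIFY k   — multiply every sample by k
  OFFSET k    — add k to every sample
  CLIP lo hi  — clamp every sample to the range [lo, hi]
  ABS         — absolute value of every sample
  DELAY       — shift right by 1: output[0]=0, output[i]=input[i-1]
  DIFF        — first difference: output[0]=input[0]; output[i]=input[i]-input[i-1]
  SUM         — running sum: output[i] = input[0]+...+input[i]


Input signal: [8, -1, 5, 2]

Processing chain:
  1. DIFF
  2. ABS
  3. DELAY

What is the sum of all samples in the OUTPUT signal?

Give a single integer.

Input: [8, -1, 5, 2]
Stage 1 (DIFF): s[0]=8, -1-8=-9, 5--1=6, 2-5=-3 -> [8, -9, 6, -3]
Stage 2 (ABS): |8|=8, |-9|=9, |6|=6, |-3|=3 -> [8, 9, 6, 3]
Stage 3 (DELAY): [0, 8, 9, 6] = [0, 8, 9, 6] -> [0, 8, 9, 6]
Output sum: 23

Answer: 23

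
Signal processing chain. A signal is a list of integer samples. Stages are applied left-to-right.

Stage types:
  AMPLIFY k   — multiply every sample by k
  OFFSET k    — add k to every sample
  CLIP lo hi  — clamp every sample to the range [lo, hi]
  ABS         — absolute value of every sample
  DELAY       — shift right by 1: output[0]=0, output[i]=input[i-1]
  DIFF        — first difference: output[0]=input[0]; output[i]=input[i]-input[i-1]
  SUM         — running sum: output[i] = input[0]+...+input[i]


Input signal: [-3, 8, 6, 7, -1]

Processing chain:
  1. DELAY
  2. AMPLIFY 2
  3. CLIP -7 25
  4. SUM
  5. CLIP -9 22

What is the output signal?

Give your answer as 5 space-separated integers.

Answer: 0 -6 10 22 22

Derivation:
Input: [-3, 8, 6, 7, -1]
Stage 1 (DELAY): [0, -3, 8, 6, 7] = [0, -3, 8, 6, 7] -> [0, -3, 8, 6, 7]
Stage 2 (AMPLIFY 2): 0*2=0, -3*2=-6, 8*2=16, 6*2=12, 7*2=14 -> [0, -6, 16, 12, 14]
Stage 3 (CLIP -7 25): clip(0,-7,25)=0, clip(-6,-7,25)=-6, clip(16,-7,25)=16, clip(12,-7,25)=12, clip(14,-7,25)=14 -> [0, -6, 16, 12, 14]
Stage 4 (SUM): sum[0..0]=0, sum[0..1]=-6, sum[0..2]=10, sum[0..3]=22, sum[0..4]=36 -> [0, -6, 10, 22, 36]
Stage 5 (CLIP -9 22): clip(0,-9,22)=0, clip(-6,-9,22)=-6, clip(10,-9,22)=10, clip(22,-9,22)=22, clip(36,-9,22)=22 -> [0, -6, 10, 22, 22]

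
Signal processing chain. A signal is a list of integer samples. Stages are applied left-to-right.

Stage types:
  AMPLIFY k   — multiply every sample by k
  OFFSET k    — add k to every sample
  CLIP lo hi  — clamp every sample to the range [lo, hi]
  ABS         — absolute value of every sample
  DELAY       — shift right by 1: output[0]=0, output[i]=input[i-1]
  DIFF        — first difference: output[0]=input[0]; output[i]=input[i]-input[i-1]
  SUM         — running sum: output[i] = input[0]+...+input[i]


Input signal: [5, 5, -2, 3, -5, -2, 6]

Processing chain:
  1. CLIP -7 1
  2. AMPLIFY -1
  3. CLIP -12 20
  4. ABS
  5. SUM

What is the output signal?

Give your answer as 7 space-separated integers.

Input: [5, 5, -2, 3, -5, -2, 6]
Stage 1 (CLIP -7 1): clip(5,-7,1)=1, clip(5,-7,1)=1, clip(-2,-7,1)=-2, clip(3,-7,1)=1, clip(-5,-7,1)=-5, clip(-2,-7,1)=-2, clip(6,-7,1)=1 -> [1, 1, -2, 1, -5, -2, 1]
Stage 2 (AMPLIFY -1): 1*-1=-1, 1*-1=-1, -2*-1=2, 1*-1=-1, -5*-1=5, -2*-1=2, 1*-1=-1 -> [-1, -1, 2, -1, 5, 2, -1]
Stage 3 (CLIP -12 20): clip(-1,-12,20)=-1, clip(-1,-12,20)=-1, clip(2,-12,20)=2, clip(-1,-12,20)=-1, clip(5,-12,20)=5, clip(2,-12,20)=2, clip(-1,-12,20)=-1 -> [-1, -1, 2, -1, 5, 2, -1]
Stage 4 (ABS): |-1|=1, |-1|=1, |2|=2, |-1|=1, |5|=5, |2|=2, |-1|=1 -> [1, 1, 2, 1, 5, 2, 1]
Stage 5 (SUM): sum[0..0]=1, sum[0..1]=2, sum[0..2]=4, sum[0..3]=5, sum[0..4]=10, sum[0..5]=12, sum[0..6]=13 -> [1, 2, 4, 5, 10, 12, 13]

Answer: 1 2 4 5 10 12 13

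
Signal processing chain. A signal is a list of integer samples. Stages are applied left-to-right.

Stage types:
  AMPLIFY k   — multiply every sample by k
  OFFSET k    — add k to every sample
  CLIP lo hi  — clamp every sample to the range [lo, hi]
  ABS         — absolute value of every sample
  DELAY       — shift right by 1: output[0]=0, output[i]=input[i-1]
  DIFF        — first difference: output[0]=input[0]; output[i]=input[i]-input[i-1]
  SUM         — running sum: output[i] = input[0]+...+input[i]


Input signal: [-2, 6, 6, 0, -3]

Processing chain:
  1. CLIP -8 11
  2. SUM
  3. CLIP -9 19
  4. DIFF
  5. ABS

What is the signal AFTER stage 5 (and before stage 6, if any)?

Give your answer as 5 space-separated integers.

Input: [-2, 6, 6, 0, -3]
Stage 1 (CLIP -8 11): clip(-2,-8,11)=-2, clip(6,-8,11)=6, clip(6,-8,11)=6, clip(0,-8,11)=0, clip(-3,-8,11)=-3 -> [-2, 6, 6, 0, -3]
Stage 2 (SUM): sum[0..0]=-2, sum[0..1]=4, sum[0..2]=10, sum[0..3]=10, sum[0..4]=7 -> [-2, 4, 10, 10, 7]
Stage 3 (CLIP -9 19): clip(-2,-9,19)=-2, clip(4,-9,19)=4, clip(10,-9,19)=10, clip(10,-9,19)=10, clip(7,-9,19)=7 -> [-2, 4, 10, 10, 7]
Stage 4 (DIFF): s[0]=-2, 4--2=6, 10-4=6, 10-10=0, 7-10=-3 -> [-2, 6, 6, 0, -3]
Stage 5 (ABS): |-2|=2, |6|=6, |6|=6, |0|=0, |-3|=3 -> [2, 6, 6, 0, 3]

Answer: 2 6 6 0 3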